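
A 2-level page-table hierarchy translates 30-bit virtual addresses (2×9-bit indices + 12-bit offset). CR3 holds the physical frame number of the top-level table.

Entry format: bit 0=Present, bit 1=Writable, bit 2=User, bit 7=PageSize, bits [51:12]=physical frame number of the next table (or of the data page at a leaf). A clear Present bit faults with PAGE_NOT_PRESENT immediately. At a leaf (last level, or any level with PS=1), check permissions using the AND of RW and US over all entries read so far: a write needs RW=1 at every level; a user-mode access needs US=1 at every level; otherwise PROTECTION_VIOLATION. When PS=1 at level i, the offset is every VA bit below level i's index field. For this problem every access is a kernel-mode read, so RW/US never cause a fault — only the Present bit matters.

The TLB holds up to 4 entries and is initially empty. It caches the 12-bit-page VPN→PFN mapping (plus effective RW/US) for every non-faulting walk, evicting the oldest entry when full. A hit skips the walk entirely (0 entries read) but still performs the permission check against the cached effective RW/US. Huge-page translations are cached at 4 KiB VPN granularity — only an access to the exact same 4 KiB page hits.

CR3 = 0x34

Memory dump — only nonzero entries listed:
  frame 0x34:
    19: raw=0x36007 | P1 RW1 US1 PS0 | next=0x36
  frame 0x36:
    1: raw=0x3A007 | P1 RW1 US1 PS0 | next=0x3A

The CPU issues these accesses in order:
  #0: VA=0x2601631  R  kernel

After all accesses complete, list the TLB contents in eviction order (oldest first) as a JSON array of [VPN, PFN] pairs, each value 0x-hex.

Trace:
#0 VA=0x2601631 (r,kernel):
  L0 @0x34[19] → 0x36007  P=1,RW=1,US=1,PS=0
  L1 @0x36[1] → 0x3A007  P=1,RW=1,US=1,PS=0
  ⇒ phys 0x3A631  [2 reads]

TLB: [["0x2601", "0x3A"]]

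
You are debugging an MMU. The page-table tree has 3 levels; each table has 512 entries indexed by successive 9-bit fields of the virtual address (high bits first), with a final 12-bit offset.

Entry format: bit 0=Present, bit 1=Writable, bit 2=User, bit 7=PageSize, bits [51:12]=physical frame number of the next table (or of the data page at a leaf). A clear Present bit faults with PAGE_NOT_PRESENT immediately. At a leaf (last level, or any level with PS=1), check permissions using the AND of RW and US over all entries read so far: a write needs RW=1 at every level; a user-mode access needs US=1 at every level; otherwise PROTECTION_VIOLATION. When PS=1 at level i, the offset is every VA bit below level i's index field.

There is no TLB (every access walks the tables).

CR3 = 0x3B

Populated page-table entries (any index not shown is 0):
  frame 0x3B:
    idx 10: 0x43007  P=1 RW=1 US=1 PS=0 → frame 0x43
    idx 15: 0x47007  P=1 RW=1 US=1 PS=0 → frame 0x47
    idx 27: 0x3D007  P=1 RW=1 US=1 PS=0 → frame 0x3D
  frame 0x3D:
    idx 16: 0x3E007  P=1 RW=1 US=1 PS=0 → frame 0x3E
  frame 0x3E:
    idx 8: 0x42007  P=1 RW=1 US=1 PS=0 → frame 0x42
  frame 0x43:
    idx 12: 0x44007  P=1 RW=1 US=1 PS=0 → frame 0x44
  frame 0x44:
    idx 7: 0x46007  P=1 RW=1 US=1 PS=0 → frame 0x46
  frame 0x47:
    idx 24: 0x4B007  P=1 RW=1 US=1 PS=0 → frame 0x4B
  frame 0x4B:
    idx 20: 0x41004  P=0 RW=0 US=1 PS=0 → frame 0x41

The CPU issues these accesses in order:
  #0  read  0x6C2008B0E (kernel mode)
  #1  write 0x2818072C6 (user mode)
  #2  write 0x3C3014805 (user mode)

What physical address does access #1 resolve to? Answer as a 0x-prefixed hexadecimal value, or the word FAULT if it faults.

Trace:
#0 VA=0x6C2008B0E (r,kernel):
  lvl0: tbl 0x3B, slot 27 ⇒ 0x3D007 (P1/RW1/US1/PS0)
  lvl1: tbl 0x3D, slot 16 ⇒ 0x3E007 (P1/RW1/US1/PS0)
  lvl2: tbl 0x3E, slot 8 ⇒ 0x42007 (P1/RW1/US1/PS0)
  ⇒ phys 0x42B0E  [3 reads]
#1 VA=0x2818072C6 (w,user):
  lvl0: tbl 0x3B, slot 10 ⇒ 0x43007 (P1/RW1/US1/PS0)
  lvl1: tbl 0x43, slot 12 ⇒ 0x44007 (P1/RW1/US1/PS0)
  lvl2: tbl 0x44, slot 7 ⇒ 0x46007 (P1/RW1/US1/PS0)
  ⇒ phys 0x462C6  [3 reads]
#2 VA=0x3C3014805 (w,user):
  lvl0: tbl 0x3B, slot 15 ⇒ 0x47007 (P1/RW1/US1/PS0)
  lvl1: tbl 0x47, slot 24 ⇒ 0x4B007 (P1/RW1/US1/PS0)
  lvl2: tbl 0x4B, slot 20 ⇒ 0x41004 (P0/RW0/US1/PS0)
  → PAGE_NOT_PRESENT  (3 entries read)

Access #1 PA: 0x462C6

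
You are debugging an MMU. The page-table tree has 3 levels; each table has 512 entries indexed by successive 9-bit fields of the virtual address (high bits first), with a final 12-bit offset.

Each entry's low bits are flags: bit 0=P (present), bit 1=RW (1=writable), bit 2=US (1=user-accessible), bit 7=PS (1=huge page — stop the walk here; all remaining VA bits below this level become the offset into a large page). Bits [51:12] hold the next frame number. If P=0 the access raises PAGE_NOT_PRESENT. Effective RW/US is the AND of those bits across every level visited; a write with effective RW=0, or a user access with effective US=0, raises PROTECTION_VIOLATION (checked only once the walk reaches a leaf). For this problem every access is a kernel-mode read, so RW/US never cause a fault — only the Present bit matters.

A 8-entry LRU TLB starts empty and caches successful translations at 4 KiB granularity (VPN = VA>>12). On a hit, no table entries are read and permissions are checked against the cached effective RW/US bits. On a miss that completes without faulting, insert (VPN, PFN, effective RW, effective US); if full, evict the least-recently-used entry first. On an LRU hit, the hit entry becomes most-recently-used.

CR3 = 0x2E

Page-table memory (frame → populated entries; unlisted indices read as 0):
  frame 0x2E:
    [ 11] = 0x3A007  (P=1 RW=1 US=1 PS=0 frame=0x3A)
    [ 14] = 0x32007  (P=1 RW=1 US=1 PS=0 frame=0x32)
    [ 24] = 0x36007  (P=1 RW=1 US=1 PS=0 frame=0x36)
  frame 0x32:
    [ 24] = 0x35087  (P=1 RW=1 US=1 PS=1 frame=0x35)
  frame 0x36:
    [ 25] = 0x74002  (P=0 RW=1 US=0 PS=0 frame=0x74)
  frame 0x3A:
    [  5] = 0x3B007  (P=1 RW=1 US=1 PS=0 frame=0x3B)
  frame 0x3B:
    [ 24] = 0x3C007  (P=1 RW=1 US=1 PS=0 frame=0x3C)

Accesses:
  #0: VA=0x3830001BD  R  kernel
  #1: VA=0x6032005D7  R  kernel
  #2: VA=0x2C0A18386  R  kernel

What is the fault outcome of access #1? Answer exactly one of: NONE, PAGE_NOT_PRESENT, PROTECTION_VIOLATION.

Trace:
#0 VA=0x3830001BD (r,kernel):
  L0 @0x2E[14] → 0x32007  P=1,RW=1,US=1,PS=0
  L1 @0x32[24] → 0x35087  P=1,RW=1,US=1,PS=1
  ✓ 0x351BD (huge @L1)  — 2 lookups
#1 VA=0x6032005D7 (r,kernel):
  L0 @0x2E[24] → 0x36007  P=1,RW=1,US=1,PS=0
  L1 @0x36[25] → 0x74002  P=0,RW=1,US=0,PS=0
  → PAGE_NOT_PRESENT  (2 entries read)
#2 VA=0x2C0A18386 (r,kernel):
  L0 @0x2E[11] → 0x3A007  P=1,RW=1,US=1,PS=0
  L1 @0x3A[5] → 0x3B007  P=1,RW=1,US=1,PS=0
  L2 @0x3B[24] → 0x3C007  P=1,RW=1,US=1,PS=0
  ✓ 0x3C386  — 3 lookups

Access #1 fault: PAGE_NOT_PRESENT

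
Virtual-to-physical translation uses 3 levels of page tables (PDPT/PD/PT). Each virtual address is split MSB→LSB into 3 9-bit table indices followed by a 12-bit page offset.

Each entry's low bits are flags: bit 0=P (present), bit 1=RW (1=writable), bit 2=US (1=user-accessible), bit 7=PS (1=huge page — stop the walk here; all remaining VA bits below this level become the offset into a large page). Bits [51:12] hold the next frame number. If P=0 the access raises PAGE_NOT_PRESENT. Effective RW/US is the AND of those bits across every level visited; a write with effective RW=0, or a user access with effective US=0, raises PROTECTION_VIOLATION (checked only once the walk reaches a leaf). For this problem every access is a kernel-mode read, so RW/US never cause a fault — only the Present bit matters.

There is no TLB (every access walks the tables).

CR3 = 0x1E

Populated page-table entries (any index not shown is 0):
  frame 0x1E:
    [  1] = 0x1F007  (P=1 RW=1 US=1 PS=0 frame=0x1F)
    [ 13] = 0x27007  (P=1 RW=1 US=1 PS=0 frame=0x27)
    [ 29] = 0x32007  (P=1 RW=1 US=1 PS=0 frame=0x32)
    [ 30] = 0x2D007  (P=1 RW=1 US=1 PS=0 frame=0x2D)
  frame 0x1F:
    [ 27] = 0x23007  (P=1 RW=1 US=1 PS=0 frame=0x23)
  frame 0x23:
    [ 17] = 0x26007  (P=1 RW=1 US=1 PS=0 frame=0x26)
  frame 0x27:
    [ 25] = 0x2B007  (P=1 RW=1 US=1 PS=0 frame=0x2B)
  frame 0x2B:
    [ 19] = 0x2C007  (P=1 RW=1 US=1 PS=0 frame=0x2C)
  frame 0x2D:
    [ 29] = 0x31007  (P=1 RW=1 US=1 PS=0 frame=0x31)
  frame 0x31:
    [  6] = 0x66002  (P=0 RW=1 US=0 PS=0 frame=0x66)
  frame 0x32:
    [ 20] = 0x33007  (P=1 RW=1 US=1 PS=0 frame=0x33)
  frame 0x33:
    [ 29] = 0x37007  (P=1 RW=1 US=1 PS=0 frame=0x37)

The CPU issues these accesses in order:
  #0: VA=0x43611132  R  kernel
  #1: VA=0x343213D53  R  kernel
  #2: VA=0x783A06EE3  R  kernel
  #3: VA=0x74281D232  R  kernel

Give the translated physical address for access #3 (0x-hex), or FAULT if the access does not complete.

Per-access translation:
#0 VA=0x43611132 (r,kernel):
  [0] read 0x1E idx=1: raw=0x1F007 flags P=1 W=1 U=1 S=0
  [1] read 0x1F idx=27: raw=0x23007 flags P=1 W=1 U=1 S=0
  [2] read 0x23 idx=17: raw=0x26007 flags P=1 W=1 U=1 S=0
  ⇒ phys 0x26132  [3 reads]
#1 VA=0x343213D53 (r,kernel):
  [0] read 0x1E idx=13: raw=0x27007 flags P=1 W=1 U=1 S=0
  [1] read 0x27 idx=25: raw=0x2B007 flags P=1 W=1 U=1 S=0
  [2] read 0x2B idx=19: raw=0x2C007 flags P=1 W=1 U=1 S=0
  ⇒ phys 0x2CD53  [3 reads]
#2 VA=0x783A06EE3 (r,kernel):
  [0] read 0x1E idx=30: raw=0x2D007 flags P=1 W=1 U=1 S=0
  [1] read 0x2D idx=29: raw=0x31007 flags P=1 W=1 U=1 S=0
  [2] read 0x31 idx=6: raw=0x66002 flags P=0 W=1 U=0 S=0
  → PAGE_NOT_PRESENT  (3 entries read)
#3 VA=0x74281D232 (r,kernel):
  [0] read 0x1E idx=29: raw=0x32007 flags P=1 W=1 U=1 S=0
  [1] read 0x32 idx=20: raw=0x33007 flags P=1 W=1 U=1 S=0
  [2] read 0x33 idx=29: raw=0x37007 flags P=1 W=1 U=1 S=0
  ⇒ phys 0x37232  [3 reads]

Access #3 PA: 0x37232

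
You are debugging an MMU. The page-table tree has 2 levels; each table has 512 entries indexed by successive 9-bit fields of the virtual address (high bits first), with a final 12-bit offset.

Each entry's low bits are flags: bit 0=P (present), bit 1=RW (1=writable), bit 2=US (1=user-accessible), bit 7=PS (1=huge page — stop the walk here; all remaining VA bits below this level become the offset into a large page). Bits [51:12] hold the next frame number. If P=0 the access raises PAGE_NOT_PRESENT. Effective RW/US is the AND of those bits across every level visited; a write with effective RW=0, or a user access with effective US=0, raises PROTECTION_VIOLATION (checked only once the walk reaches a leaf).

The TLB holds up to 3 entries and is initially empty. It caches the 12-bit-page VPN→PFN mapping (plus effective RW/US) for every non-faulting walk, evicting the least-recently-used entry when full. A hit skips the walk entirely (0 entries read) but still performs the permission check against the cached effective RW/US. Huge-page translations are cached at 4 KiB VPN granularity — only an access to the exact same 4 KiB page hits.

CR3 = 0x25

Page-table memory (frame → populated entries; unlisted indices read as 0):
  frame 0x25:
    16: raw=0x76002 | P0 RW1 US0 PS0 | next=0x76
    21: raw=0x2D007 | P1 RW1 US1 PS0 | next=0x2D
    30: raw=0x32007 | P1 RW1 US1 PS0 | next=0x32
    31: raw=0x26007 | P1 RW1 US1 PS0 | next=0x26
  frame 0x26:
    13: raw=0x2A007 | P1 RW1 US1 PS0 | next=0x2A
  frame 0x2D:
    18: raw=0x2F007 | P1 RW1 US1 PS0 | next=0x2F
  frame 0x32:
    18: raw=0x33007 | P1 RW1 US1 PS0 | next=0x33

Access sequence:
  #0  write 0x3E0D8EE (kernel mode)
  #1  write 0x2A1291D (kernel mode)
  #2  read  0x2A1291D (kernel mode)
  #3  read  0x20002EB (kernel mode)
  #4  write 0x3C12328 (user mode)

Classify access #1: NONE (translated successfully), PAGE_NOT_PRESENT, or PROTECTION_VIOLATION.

Per-access translation:
#0 VA=0x3E0D8EE (w,kernel):
  [0] read 0x25 idx=31: raw=0x26007 flags P=1 W=1 U=1 S=0
  [1] read 0x26 idx=13: raw=0x2A007 flags P=1 W=1 U=1 S=0
  ✓ 0x2A8EE  — 2 lookups
#1 VA=0x2A1291D (w,kernel):
  [0] read 0x25 idx=21: raw=0x2D007 flags P=1 W=1 U=1 S=0
  [1] read 0x2D idx=18: raw=0x2F007 flags P=1 W=1 U=1 S=0
  ✓ 0x2F91D  — 2 lookups
#2 VA=0x2A1291D (r,kernel):
  TLB hit vpn=0x2A12 → PA=0x2F91D
#3 VA=0x20002EB (r,kernel):
  [0] read 0x25 idx=16: raw=0x76002 flags P=0 W=1 U=0 S=0
  → PAGE_NOT_PRESENT  (1 entries read)
#4 VA=0x3C12328 (w,user):
  [0] read 0x25 idx=30: raw=0x32007 flags P=1 W=1 U=1 S=0
  [1] read 0x32 idx=18: raw=0x33007 flags P=1 W=1 U=1 S=0
  ✓ 0x33328  — 2 lookups

Access #1 fault: NONE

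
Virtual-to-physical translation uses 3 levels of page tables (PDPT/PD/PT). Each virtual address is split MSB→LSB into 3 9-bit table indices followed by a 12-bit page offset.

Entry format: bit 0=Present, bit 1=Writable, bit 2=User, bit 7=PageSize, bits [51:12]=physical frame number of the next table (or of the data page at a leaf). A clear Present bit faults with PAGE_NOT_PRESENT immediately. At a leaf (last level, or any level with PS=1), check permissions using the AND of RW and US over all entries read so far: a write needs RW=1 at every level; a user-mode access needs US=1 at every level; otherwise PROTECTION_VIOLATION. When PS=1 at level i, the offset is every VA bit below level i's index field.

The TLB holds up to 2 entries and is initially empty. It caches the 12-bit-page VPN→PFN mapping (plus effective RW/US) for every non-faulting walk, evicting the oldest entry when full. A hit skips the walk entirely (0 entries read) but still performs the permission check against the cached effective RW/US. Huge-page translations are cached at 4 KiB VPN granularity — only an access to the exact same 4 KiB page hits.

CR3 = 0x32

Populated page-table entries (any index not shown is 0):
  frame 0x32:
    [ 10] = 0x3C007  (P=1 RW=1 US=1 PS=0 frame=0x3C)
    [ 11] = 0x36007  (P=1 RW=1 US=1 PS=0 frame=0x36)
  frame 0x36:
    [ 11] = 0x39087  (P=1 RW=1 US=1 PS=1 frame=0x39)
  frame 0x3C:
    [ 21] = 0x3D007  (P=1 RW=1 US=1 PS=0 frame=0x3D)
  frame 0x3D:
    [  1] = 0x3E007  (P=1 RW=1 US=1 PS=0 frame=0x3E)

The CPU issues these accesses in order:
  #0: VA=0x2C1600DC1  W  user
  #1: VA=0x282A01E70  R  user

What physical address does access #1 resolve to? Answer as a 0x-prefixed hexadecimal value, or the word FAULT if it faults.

Walk each access:
#0 VA=0x2C1600DC1 (w,user):
  L0 @0x32[11] → 0x36007  P=1,RW=1,US=1,PS=0
  L1 @0x36[11] → 0x39087  P=1,RW=1,US=1,PS=1
  → PA=0x39DC1 (huge @L1)  (2 entries read)
#1 VA=0x282A01E70 (r,user):
  L0 @0x32[10] → 0x3C007  P=1,RW=1,US=1,PS=0
  L1 @0x3C[21] → 0x3D007  P=1,RW=1,US=1,PS=0
  L2 @0x3D[1] → 0x3E007  P=1,RW=1,US=1,PS=0
  → PA=0x3EE70  (3 entries read)

Access #1 PA: 0x3EE70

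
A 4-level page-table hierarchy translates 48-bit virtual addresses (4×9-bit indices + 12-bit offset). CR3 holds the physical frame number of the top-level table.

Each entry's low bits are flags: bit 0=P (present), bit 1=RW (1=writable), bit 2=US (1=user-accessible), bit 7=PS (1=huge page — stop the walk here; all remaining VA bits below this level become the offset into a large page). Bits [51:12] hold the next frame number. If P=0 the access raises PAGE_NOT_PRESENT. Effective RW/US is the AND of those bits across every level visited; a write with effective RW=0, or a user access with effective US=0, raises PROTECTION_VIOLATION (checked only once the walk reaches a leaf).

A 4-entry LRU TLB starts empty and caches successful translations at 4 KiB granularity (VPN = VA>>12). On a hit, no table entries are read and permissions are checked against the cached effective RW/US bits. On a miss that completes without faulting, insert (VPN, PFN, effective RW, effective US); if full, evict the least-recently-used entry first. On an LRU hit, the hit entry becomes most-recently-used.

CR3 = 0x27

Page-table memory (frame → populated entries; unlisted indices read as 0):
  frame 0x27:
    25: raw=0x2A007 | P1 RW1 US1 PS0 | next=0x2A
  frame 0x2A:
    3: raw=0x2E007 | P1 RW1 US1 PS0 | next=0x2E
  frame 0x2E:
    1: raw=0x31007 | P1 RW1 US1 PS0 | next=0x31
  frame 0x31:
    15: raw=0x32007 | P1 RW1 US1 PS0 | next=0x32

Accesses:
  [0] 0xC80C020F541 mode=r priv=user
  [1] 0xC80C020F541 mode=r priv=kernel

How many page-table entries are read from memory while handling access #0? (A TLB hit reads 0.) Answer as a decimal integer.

Walk each access:
#0 VA=0xC80C020F541 (r,user):
  L0: frame=0x27 idx=25 entry=0x2A007 [P=1 RW=1 US=1 PS=0]
  L1: frame=0x2A idx=3 entry=0x2E007 [P=1 RW=1 US=1 PS=0]
  L2: frame=0x2E idx=1 entry=0x31007 [P=1 RW=1 US=1 PS=0]
  L3: frame=0x31 idx=15 entry=0x32007 [P=1 RW=1 US=1 PS=0]
  ✓ 0x32541  — 4 lookups
#1 VA=0xC80C020F541 (r,kernel):
  TLB hit vpn=0xC80C020F → PA=0x32541

Entries read for #0: 4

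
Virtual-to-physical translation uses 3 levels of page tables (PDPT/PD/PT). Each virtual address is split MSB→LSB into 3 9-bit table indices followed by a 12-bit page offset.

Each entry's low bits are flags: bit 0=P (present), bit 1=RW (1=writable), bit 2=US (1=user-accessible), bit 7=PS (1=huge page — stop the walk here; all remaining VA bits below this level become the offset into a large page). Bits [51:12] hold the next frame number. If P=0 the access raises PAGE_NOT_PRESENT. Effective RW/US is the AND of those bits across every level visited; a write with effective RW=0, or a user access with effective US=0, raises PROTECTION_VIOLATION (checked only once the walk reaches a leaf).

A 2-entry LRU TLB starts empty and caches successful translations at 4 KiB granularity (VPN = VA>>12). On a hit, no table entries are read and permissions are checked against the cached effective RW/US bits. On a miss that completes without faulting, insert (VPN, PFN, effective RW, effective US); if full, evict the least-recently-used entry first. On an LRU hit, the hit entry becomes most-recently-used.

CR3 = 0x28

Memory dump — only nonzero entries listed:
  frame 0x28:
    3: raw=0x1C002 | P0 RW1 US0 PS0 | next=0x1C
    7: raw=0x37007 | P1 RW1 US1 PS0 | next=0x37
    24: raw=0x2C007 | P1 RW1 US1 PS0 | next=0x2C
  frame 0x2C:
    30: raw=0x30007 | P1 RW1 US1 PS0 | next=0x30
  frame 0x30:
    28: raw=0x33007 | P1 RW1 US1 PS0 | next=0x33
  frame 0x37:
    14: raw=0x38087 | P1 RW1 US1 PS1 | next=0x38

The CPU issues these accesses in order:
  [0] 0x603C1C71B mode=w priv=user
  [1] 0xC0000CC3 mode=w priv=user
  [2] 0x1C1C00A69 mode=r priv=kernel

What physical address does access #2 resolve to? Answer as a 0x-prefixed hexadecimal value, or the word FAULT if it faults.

Trace:
#0 VA=0x603C1C71B (w,user):
  L0: frame=0x28 idx=24 entry=0x2C007 [P=1 RW=1 US=1 PS=0]
  L1: frame=0x2C idx=30 entry=0x30007 [P=1 RW=1 US=1 PS=0]
  L2: frame=0x30 idx=28 entry=0x33007 [P=1 RW=1 US=1 PS=0]
  ⇒ phys 0x3371B  [3 reads]
#1 VA=0xC0000CC3 (w,user):
  L0: frame=0x28 idx=3 entry=0x1C002 [P=0 RW=1 US=0 PS=0]
  ✗ PAGE_NOT_PRESENT  [1 reads]
#2 VA=0x1C1C00A69 (r,kernel):
  L0: frame=0x28 idx=7 entry=0x37007 [P=1 RW=1 US=1 PS=0]
  L1: frame=0x37 idx=14 entry=0x38087 [P=1 RW=1 US=1 PS=1]
  ⇒ phys 0x38A69 (huge @L1)  [2 reads]

Access #2 PA: 0x38A69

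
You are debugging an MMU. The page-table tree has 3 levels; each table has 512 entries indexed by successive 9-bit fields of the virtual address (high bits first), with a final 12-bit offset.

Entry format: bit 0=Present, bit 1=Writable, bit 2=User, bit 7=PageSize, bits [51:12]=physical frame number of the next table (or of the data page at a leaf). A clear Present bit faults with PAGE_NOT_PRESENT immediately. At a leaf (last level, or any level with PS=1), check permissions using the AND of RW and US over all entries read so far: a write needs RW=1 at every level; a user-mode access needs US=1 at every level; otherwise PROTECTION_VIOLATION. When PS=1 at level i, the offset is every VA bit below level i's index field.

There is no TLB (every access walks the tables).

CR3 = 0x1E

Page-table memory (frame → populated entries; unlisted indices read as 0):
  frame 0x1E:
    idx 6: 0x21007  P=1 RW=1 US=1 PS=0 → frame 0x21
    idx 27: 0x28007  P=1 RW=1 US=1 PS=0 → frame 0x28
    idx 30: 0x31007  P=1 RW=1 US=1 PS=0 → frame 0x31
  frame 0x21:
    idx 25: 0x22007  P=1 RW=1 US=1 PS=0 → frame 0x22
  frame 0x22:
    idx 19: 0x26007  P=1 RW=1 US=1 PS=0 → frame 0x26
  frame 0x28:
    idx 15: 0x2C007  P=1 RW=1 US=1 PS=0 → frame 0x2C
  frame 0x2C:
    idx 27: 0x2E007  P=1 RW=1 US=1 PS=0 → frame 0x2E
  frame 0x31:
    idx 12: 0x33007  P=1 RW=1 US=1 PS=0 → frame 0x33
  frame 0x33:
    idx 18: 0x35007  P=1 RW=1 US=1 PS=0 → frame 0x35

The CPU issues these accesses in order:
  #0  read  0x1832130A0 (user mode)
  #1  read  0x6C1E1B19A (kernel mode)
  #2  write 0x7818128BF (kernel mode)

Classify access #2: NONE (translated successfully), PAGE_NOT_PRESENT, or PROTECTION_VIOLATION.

Walk each access:
#0 VA=0x1832130A0 (r,user):
  lvl0: tbl 0x1E, slot 6 ⇒ 0x21007 (P1/RW1/US1/PS0)
  lvl1: tbl 0x21, slot 25 ⇒ 0x22007 (P1/RW1/US1/PS0)
  lvl2: tbl 0x22, slot 19 ⇒ 0x26007 (P1/RW1/US1/PS0)
  ⇒ phys 0x260A0  [3 reads]
#1 VA=0x6C1E1B19A (r,kernel):
  lvl0: tbl 0x1E, slot 27 ⇒ 0x28007 (P1/RW1/US1/PS0)
  lvl1: tbl 0x28, slot 15 ⇒ 0x2C007 (P1/RW1/US1/PS0)
  lvl2: tbl 0x2C, slot 27 ⇒ 0x2E007 (P1/RW1/US1/PS0)
  ⇒ phys 0x2E19A  [3 reads]
#2 VA=0x7818128BF (w,kernel):
  lvl0: tbl 0x1E, slot 30 ⇒ 0x31007 (P1/RW1/US1/PS0)
  lvl1: tbl 0x31, slot 12 ⇒ 0x33007 (P1/RW1/US1/PS0)
  lvl2: tbl 0x33, slot 18 ⇒ 0x35007 (P1/RW1/US1/PS0)
  ⇒ phys 0x358BF  [3 reads]

Access #2 fault: NONE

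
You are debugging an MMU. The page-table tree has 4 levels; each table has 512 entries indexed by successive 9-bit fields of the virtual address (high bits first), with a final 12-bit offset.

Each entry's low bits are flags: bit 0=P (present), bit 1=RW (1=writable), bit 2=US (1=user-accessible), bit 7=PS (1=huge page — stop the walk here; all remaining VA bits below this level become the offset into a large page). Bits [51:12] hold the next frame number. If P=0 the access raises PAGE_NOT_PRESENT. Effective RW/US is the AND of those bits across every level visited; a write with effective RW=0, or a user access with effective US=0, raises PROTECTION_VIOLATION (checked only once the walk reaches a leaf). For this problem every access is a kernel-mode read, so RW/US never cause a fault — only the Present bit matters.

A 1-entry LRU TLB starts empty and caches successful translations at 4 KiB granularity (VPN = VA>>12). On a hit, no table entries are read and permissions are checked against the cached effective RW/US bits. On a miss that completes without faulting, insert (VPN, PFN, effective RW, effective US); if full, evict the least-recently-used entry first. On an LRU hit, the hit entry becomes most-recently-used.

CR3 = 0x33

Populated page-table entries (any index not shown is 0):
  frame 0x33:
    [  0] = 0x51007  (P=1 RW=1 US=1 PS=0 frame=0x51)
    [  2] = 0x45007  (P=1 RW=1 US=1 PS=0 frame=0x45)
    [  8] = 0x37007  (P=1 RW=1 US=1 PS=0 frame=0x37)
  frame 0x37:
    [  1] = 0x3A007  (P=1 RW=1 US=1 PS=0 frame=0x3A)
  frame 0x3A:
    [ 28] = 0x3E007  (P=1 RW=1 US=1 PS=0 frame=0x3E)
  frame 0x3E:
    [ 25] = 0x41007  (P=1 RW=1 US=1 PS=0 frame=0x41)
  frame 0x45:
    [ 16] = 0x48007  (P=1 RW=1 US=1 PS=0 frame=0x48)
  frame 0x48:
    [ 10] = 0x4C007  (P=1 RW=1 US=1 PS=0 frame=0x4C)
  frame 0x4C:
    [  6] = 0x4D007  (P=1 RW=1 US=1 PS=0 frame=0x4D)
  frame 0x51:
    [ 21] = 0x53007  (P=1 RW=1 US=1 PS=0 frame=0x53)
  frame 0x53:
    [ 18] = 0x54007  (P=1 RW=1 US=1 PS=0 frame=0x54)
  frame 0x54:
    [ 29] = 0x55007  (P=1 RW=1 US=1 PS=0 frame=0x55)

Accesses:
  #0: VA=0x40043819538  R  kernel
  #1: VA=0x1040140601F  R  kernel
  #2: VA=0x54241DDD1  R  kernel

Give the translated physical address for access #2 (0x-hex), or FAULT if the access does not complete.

Per-access translation:
#0 VA=0x40043819538 (r,kernel):
  L0 @0x33[8] → 0x37007  P=1,RW=1,US=1,PS=0
  L1 @0x37[1] → 0x3A007  P=1,RW=1,US=1,PS=0
  L2 @0x3A[28] → 0x3E007  P=1,RW=1,US=1,PS=0
  L3 @0x3E[25] → 0x41007  P=1,RW=1,US=1,PS=0
  → PA=0x41538  (4 entries read)
#1 VA=0x1040140601F (r,kernel):
  L0 @0x33[2] → 0x45007  P=1,RW=1,US=1,PS=0
  L1 @0x45[16] → 0x48007  P=1,RW=1,US=1,PS=0
  L2 @0x48[10] → 0x4C007  P=1,RW=1,US=1,PS=0
  L3 @0x4C[6] → 0x4D007  P=1,RW=1,US=1,PS=0
  → PA=0x4D01F  (4 entries read)
#2 VA=0x54241DDD1 (r,kernel):
  L0 @0x33[0] → 0x51007  P=1,RW=1,US=1,PS=0
  L1 @0x51[21] → 0x53007  P=1,RW=1,US=1,PS=0
  L2 @0x53[18] → 0x54007  P=1,RW=1,US=1,PS=0
  L3 @0x54[29] → 0x55007  P=1,RW=1,US=1,PS=0
  → PA=0x55DD1  (4 entries read)

Access #2 PA: 0x55DD1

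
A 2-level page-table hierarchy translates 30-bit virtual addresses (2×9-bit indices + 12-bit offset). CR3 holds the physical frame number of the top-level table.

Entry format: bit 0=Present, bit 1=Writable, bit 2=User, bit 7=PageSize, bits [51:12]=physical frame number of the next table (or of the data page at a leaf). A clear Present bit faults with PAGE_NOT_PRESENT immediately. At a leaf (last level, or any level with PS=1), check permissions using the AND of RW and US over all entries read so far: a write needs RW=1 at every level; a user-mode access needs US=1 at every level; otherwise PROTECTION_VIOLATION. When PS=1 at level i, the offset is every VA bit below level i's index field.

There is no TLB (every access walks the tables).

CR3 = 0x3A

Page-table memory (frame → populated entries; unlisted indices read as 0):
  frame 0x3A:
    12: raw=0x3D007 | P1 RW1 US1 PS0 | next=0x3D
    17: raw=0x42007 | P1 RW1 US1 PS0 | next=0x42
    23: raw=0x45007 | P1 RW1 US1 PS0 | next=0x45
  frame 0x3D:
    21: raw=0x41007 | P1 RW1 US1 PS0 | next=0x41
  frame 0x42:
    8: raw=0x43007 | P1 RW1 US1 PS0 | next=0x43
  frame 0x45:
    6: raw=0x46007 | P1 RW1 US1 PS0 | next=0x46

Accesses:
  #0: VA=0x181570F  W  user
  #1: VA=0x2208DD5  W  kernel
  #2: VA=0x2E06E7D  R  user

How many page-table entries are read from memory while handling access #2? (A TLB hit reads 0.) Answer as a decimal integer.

Trace:
#0 VA=0x181570F (w,user):
  [0] read 0x3A idx=12: raw=0x3D007 flags P=1 W=1 U=1 S=0
  [1] read 0x3D idx=21: raw=0x41007 flags P=1 W=1 U=1 S=0
  ⇒ phys 0x4170F  [2 reads]
#1 VA=0x2208DD5 (w,kernel):
  [0] read 0x3A idx=17: raw=0x42007 flags P=1 W=1 U=1 S=0
  [1] read 0x42 idx=8: raw=0x43007 flags P=1 W=1 U=1 S=0
  ⇒ phys 0x43DD5  [2 reads]
#2 VA=0x2E06E7D (r,user):
  [0] read 0x3A idx=23: raw=0x45007 flags P=1 W=1 U=1 S=0
  [1] read 0x45 idx=6: raw=0x46007 flags P=1 W=1 U=1 S=0
  ⇒ phys 0x46E7D  [2 reads]

Entries read for #2: 2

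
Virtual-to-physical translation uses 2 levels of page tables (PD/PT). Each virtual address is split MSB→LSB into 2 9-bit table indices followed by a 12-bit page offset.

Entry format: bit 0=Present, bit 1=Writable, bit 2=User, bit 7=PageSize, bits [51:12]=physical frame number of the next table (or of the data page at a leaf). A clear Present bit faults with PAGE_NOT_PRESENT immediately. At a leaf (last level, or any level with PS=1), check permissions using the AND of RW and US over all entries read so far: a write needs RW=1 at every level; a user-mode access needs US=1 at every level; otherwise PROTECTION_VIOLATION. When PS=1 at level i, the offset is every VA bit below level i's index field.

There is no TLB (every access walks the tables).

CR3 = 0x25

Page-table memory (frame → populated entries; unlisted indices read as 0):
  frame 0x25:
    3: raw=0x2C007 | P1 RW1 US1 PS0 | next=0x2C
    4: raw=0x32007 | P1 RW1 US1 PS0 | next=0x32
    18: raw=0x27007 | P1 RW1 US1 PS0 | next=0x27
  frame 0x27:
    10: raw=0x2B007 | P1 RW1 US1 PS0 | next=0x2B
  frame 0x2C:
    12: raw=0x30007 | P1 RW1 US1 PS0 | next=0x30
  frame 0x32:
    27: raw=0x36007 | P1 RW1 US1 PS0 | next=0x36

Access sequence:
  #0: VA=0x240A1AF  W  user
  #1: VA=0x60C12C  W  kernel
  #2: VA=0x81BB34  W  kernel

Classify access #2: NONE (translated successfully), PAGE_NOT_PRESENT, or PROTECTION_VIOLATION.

Trace:
#0 VA=0x240A1AF (w,user):
  L0 @0x25[18] → 0x27007  P=1,RW=1,US=1,PS=0
  L1 @0x27[10] → 0x2B007  P=1,RW=1,US=1,PS=0
  ⇒ phys 0x2B1AF  [2 reads]
#1 VA=0x60C12C (w,kernel):
  L0 @0x25[3] → 0x2C007  P=1,RW=1,US=1,PS=0
  L1 @0x2C[12] → 0x30007  P=1,RW=1,US=1,PS=0
  ⇒ phys 0x3012C  [2 reads]
#2 VA=0x81BB34 (w,kernel):
  L0 @0x25[4] → 0x32007  P=1,RW=1,US=1,PS=0
  L1 @0x32[27] → 0x36007  P=1,RW=1,US=1,PS=0
  ⇒ phys 0x36B34  [2 reads]

Access #2 fault: NONE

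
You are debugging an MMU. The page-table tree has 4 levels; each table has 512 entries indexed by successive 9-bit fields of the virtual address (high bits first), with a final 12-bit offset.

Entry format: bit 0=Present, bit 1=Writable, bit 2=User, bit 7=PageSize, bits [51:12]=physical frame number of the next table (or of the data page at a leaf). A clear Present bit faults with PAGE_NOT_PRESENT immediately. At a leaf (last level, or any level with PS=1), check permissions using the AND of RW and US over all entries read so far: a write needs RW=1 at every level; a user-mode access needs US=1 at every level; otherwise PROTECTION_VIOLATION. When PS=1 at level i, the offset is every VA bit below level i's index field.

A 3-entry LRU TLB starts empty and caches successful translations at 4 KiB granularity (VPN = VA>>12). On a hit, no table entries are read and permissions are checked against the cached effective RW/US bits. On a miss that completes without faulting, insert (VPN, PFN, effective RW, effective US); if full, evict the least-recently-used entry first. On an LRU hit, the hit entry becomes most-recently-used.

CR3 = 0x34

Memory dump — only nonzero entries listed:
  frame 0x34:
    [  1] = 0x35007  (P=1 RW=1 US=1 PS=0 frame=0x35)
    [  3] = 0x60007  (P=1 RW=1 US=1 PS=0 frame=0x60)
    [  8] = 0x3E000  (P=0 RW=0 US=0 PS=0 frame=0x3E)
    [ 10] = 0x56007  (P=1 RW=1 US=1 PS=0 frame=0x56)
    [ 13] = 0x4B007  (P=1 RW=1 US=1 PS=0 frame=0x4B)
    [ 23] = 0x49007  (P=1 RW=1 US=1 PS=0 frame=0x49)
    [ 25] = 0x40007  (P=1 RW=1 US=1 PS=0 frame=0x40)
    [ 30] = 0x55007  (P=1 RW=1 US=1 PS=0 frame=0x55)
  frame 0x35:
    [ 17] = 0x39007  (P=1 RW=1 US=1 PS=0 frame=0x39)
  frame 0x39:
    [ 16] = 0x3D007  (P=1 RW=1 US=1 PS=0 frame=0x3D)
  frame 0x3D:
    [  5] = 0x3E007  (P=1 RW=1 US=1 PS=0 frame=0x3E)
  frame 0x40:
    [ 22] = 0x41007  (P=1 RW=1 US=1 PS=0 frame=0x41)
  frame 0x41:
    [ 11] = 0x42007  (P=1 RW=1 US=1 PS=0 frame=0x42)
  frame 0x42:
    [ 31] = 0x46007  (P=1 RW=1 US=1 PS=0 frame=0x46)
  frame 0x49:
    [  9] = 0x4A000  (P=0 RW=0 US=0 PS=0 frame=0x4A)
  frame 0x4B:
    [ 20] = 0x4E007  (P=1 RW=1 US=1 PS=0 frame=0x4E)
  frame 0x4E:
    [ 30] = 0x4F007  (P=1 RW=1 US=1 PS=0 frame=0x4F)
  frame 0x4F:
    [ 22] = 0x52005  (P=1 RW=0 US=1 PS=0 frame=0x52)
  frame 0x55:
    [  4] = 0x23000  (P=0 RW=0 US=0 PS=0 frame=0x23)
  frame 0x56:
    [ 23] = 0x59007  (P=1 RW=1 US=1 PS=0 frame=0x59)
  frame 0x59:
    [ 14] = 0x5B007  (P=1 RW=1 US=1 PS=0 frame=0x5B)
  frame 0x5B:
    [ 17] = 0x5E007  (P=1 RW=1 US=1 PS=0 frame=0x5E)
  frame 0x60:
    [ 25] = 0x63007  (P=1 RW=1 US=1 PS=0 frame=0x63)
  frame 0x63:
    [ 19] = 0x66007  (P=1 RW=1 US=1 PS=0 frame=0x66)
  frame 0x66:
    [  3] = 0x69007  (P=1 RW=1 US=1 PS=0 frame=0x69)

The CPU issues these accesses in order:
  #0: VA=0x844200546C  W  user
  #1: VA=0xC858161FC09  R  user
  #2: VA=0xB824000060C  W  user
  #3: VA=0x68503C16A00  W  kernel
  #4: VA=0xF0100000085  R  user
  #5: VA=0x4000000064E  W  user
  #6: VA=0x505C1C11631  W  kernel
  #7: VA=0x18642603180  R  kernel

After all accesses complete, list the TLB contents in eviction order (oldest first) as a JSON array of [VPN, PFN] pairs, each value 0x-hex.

Trace:
#0 VA=0x844200546C (w,user):
  L0 @0x34[1] → 0x35007  P=1,RW=1,US=1,PS=0
  L1 @0x35[17] → 0x39007  P=1,RW=1,US=1,PS=0
  L2 @0x39[16] → 0x3D007  P=1,RW=1,US=1,PS=0
  L3 @0x3D[5] → 0x3E007  P=1,RW=1,US=1,PS=0
  ⇒ phys 0x3E46C  [4 reads]
#1 VA=0xC858161FC09 (r,user):
  L0 @0x34[25] → 0x40007  P=1,RW=1,US=1,PS=0
  L1 @0x40[22] → 0x41007  P=1,RW=1,US=1,PS=0
  L2 @0x41[11] → 0x42007  P=1,RW=1,US=1,PS=0
  L3 @0x42[31] → 0x46007  P=1,RW=1,US=1,PS=0
  ⇒ phys 0x46C09  [4 reads]
#2 VA=0xB824000060C (w,user):
  L0 @0x34[23] → 0x49007  P=1,RW=1,US=1,PS=0
  L1 @0x49[9] → 0x4A000  P=0,RW=0,US=0,PS=0
  → PAGE_NOT_PRESENT  (2 entries read)
#3 VA=0x68503C16A00 (w,kernel):
  L0 @0x34[13] → 0x4B007  P=1,RW=1,US=1,PS=0
  L1 @0x4B[20] → 0x4E007  P=1,RW=1,US=1,PS=0
  L2 @0x4E[30] → 0x4F007  P=1,RW=1,US=1,PS=0
  L3 @0x4F[22] → 0x52005  P=1,RW=0,US=1,PS=0
  → PROTECTION_VIOLATION  (4 entries read)
#4 VA=0xF0100000085 (r,user):
  L0 @0x34[30] → 0x55007  P=1,RW=1,US=1,PS=0
  L1 @0x55[4] → 0x23000  P=0,RW=0,US=0,PS=0
  → PAGE_NOT_PRESENT  (2 entries read)
#5 VA=0x4000000064E (w,user):
  L0 @0x34[8] → 0x3E000  P=0,RW=0,US=0,PS=0
  → PAGE_NOT_PRESENT  (1 entries read)
#6 VA=0x505C1C11631 (w,kernel):
  L0 @0x34[10] → 0x56007  P=1,RW=1,US=1,PS=0
  L1 @0x56[23] → 0x59007  P=1,RW=1,US=1,PS=0
  L2 @0x59[14] → 0x5B007  P=1,RW=1,US=1,PS=0
  L3 @0x5B[17] → 0x5E007  P=1,RW=1,US=1,PS=0
  ⇒ phys 0x5E631  [4 reads]
#7 VA=0x18642603180 (r,kernel):
  L0 @0x34[3] → 0x60007  P=1,RW=1,US=1,PS=0
  L1 @0x60[25] → 0x63007  P=1,RW=1,US=1,PS=0
  L2 @0x63[19] → 0x66007  P=1,RW=1,US=1,PS=0
  L3 @0x66[3] → 0x69007  P=1,RW=1,US=1,PS=0
  ⇒ phys 0x69180  [4 reads]

TLB: [["0xC858161F", "0x46"], ["0x505C1C11", "0x5E"], ["0x18642603", "0x69"]]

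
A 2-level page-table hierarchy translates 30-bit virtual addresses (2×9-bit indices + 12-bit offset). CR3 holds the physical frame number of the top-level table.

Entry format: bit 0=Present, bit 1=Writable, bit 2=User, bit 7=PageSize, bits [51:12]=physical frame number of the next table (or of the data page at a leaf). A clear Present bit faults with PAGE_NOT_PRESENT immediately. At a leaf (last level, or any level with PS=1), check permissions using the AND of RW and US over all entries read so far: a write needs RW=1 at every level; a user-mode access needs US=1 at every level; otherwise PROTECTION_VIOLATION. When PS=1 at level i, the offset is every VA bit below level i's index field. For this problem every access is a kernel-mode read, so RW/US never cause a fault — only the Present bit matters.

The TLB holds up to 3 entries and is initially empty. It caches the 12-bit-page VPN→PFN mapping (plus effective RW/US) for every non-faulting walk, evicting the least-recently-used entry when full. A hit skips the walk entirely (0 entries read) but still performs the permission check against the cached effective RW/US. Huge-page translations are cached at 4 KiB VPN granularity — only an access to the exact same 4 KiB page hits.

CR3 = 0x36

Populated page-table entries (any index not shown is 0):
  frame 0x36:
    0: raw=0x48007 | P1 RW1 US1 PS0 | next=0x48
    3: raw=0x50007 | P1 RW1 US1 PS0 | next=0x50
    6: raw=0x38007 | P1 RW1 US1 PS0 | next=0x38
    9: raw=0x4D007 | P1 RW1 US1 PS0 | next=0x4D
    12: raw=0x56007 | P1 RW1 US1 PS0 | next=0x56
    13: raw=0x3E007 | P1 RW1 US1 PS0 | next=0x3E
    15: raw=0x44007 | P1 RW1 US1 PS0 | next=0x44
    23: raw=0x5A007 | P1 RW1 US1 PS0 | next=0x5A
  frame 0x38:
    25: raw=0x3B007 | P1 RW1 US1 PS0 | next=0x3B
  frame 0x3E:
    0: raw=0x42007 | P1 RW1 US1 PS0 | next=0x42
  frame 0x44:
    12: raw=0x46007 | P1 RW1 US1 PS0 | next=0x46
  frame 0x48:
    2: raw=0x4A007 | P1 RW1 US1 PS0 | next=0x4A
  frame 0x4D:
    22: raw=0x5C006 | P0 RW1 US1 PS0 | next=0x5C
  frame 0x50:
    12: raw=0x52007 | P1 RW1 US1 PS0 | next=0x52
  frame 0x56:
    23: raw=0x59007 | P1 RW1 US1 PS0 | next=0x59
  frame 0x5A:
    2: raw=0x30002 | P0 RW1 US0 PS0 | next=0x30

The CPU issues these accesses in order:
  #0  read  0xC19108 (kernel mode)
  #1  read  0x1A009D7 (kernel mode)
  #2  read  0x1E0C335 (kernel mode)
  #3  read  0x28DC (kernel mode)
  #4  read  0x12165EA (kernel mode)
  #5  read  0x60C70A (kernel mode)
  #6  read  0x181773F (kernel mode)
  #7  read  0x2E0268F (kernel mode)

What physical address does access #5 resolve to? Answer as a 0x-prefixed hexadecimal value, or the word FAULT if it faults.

Per-access translation:
#0 VA=0xC19108 (r,kernel):
  lvl0: tbl 0x36, slot 6 ⇒ 0x38007 (P1/RW1/US1/PS0)
  lvl1: tbl 0x38, slot 25 ⇒ 0x3B007 (P1/RW1/US1/PS0)
  → PA=0x3B108  (2 entries read)
#1 VA=0x1A009D7 (r,kernel):
  lvl0: tbl 0x36, slot 13 ⇒ 0x3E007 (P1/RW1/US1/PS0)
  lvl1: tbl 0x3E, slot 0 ⇒ 0x42007 (P1/RW1/US1/PS0)
  → PA=0x429D7  (2 entries read)
#2 VA=0x1E0C335 (r,kernel):
  lvl0: tbl 0x36, slot 15 ⇒ 0x44007 (P1/RW1/US1/PS0)
  lvl1: tbl 0x44, slot 12 ⇒ 0x46007 (P1/RW1/US1/PS0)
  → PA=0x46335  (2 entries read)
#3 VA=0x28DC (r,kernel):
  lvl0: tbl 0x36, slot 0 ⇒ 0x48007 (P1/RW1/US1/PS0)
  lvl1: tbl 0x48, slot 2 ⇒ 0x4A007 (P1/RW1/US1/PS0)
  → PA=0x4A8DC  (2 entries read)
#4 VA=0x12165EA (r,kernel):
  lvl0: tbl 0x36, slot 9 ⇒ 0x4D007 (P1/RW1/US1/PS0)
  lvl1: tbl 0x4D, slot 22 ⇒ 0x5C006 (P0/RW1/US1/PS0)
  ⇒ fault: PAGE_NOT_PRESENT  — 2 lookups
#5 VA=0x60C70A (r,kernel):
  lvl0: tbl 0x36, slot 3 ⇒ 0x50007 (P1/RW1/US1/PS0)
  lvl1: tbl 0x50, slot 12 ⇒ 0x52007 (P1/RW1/US1/PS0)
  → PA=0x5270A  (2 entries read)
#6 VA=0x181773F (r,kernel):
  lvl0: tbl 0x36, slot 12 ⇒ 0x56007 (P1/RW1/US1/PS0)
  lvl1: tbl 0x56, slot 23 ⇒ 0x59007 (P1/RW1/US1/PS0)
  → PA=0x5973F  (2 entries read)
#7 VA=0x2E0268F (r,kernel):
  lvl0: tbl 0x36, slot 23 ⇒ 0x5A007 (P1/RW1/US1/PS0)
  lvl1: tbl 0x5A, slot 2 ⇒ 0x30002 (P0/RW1/US0/PS0)
  ⇒ fault: PAGE_NOT_PRESENT  — 2 lookups

Access #5 PA: 0x5270A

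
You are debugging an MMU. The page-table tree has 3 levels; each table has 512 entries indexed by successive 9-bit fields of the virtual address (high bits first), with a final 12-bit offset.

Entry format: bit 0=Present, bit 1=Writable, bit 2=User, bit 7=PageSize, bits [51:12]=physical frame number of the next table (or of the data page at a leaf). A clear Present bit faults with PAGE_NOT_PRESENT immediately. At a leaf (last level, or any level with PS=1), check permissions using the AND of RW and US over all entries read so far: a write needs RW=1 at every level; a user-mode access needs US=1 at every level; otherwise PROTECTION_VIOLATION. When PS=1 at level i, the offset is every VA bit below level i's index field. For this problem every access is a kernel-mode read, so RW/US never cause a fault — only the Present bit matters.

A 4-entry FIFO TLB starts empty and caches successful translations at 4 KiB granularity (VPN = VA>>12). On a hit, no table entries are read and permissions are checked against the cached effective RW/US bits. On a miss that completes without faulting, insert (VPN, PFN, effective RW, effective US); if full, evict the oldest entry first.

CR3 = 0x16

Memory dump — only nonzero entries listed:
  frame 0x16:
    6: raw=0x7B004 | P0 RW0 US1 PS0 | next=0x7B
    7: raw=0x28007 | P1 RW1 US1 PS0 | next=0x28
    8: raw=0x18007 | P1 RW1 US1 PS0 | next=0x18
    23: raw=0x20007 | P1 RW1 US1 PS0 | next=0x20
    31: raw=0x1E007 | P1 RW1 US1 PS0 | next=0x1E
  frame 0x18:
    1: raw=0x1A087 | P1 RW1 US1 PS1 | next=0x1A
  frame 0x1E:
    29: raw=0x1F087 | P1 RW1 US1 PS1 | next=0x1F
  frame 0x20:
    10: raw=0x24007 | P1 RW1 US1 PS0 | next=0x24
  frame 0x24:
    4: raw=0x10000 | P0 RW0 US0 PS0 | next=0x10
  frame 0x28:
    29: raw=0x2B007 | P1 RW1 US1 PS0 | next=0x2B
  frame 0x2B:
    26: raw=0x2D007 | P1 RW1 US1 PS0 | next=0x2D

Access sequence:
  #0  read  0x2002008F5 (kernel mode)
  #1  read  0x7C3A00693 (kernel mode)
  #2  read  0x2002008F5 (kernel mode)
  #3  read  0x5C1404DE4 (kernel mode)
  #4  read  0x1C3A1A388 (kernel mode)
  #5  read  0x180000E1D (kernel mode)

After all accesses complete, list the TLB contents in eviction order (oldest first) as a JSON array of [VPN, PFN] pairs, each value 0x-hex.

Walk each access:
#0 VA=0x2002008F5 (r,kernel):
  lvl0: tbl 0x16, slot 8 ⇒ 0x18007 (P1/RW1/US1/PS0)
  lvl1: tbl 0x18, slot 1 ⇒ 0x1A087 (P1/RW1/US1/PS1)
  ✓ 0x1A8F5 (huge @L1)  — 2 lookups
#1 VA=0x7C3A00693 (r,kernel):
  lvl0: tbl 0x16, slot 31 ⇒ 0x1E007 (P1/RW1/US1/PS0)
  lvl1: tbl 0x1E, slot 29 ⇒ 0x1F087 (P1/RW1/US1/PS1)
  ✓ 0x1F693 (huge @L1)  — 2 lookups
#2 VA=0x2002008F5 (r,kernel):
  TLB hit vpn=0x200200 → PA=0x1A8F5
#3 VA=0x5C1404DE4 (r,kernel):
  lvl0: tbl 0x16, slot 23 ⇒ 0x20007 (P1/RW1/US1/PS0)
  lvl1: tbl 0x20, slot 10 ⇒ 0x24007 (P1/RW1/US1/PS0)
  lvl2: tbl 0x24, slot 4 ⇒ 0x10000 (P0/RW0/US0/PS0)
  ⇒ fault: PAGE_NOT_PRESENT  — 3 lookups
#4 VA=0x1C3A1A388 (r,kernel):
  lvl0: tbl 0x16, slot 7 ⇒ 0x28007 (P1/RW1/US1/PS0)
  lvl1: tbl 0x28, slot 29 ⇒ 0x2B007 (P1/RW1/US1/PS0)
  lvl2: tbl 0x2B, slot 26 ⇒ 0x2D007 (P1/RW1/US1/PS0)
  ✓ 0x2D388  — 3 lookups
#5 VA=0x180000E1D (r,kernel):
  lvl0: tbl 0x16, slot 6 ⇒ 0x7B004 (P0/RW0/US1/PS0)
  ⇒ fault: PAGE_NOT_PRESENT  — 1 lookups

TLB: [["0x200200", "0x1A"], ["0x7C3A00", "0x1F"], ["0x1C3A1A", "0x2D"]]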